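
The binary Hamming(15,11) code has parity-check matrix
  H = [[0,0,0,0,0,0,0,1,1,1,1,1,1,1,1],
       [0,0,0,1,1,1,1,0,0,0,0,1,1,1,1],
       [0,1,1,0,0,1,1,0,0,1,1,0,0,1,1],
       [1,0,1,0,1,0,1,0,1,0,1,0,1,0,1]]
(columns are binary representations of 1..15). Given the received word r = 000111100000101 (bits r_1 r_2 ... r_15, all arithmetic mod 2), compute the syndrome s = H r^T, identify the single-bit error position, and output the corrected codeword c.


s = (0, 0, 1, 0)^T, error position = 2, corrected codeword c = 010111100000101

Compute s = H r^T mod 2 one row at a time:
  s_1 = 0 + 0 + 0 + 0 + 0 + 1 + 0 + 1 = 2 ≡ 0 (mod 2).
  s_2 = 1 + 1 + 1 + 1 + 0 + 1 + 0 + 1 = 6 ≡ 0 (mod 2).
  s_3 = 0 + 0 + 1 + 1 + 0 + 0 + 0 + 1 = 3 ≡ 1 (mod 2).
  s_4 = 0 + 0 + 1 + 1 + 0 + 0 + 1 + 1 = 4 ≡ 0 (mod 2).
s = (0, 0, 1, 0)^T — this equals column 2 of H (binary 0010), so error is at position 2.
Correct: flip bit 2 of r = 000111100000101 to get c = 010111100000101.


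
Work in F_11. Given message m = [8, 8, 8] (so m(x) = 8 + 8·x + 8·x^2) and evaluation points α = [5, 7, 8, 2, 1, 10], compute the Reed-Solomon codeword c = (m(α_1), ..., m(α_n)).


c = [6, 5, 1, 1, 2, 8]

Message polynomial: m(x) = 8 + 8·x + 8·x^2 (mod 11).
For each evaluation point α_i, compute m(α_i) mod 11:
  α_1 = 5: Horner steps 8 → 4 → 6, so m(5) = 6.
  α_2 = 7: Horner steps 8 → 9 → 5, so m(7) = 5.
  α_3 = 8: Horner steps 8 → 6 → 1, so m(8) = 1.
  α_4 = 2: Horner steps 8 → 2 → 1, so m(2) = 1.
  α_5 = 1: Horner steps 8 → 5 → 2, so m(1) = 2.
  α_6 = 10: Horner steps 8 → 0 → 8, so m(10) = 8.
Codeword c = [6, 5, 1, 1, 2, 8] ∈ F_11^6.


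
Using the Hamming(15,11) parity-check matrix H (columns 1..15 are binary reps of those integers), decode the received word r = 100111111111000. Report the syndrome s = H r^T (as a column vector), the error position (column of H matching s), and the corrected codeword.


s = (1, 1, 0, 1)^T, error position = 13, corrected codeword c = 100111111111100

Compute s = H r^T mod 2 one row at a time:
  s_1 = 1 + 1 + 1 + 1 + 1 + 0 + 0 + 0 = 5 ≡ 1 (mod 2).
  s_2 = 1 + 1 + 1 + 1 + 1 + 0 + 0 + 0 = 5 ≡ 1 (mod 2).
  s_3 = 0 + 0 + 1 + 1 + 1 + 1 + 0 + 0 = 4 ≡ 0 (mod 2).
  s_4 = 1 + 0 + 1 + 1 + 1 + 1 + 0 + 0 = 5 ≡ 1 (mod 2).
s = (1, 1, 0, 1)^T — this equals column 13 of H (binary 1101), so error is at position 13.
Correct: flip bit 13 of r = 100111111111000 to get c = 100111111111100.


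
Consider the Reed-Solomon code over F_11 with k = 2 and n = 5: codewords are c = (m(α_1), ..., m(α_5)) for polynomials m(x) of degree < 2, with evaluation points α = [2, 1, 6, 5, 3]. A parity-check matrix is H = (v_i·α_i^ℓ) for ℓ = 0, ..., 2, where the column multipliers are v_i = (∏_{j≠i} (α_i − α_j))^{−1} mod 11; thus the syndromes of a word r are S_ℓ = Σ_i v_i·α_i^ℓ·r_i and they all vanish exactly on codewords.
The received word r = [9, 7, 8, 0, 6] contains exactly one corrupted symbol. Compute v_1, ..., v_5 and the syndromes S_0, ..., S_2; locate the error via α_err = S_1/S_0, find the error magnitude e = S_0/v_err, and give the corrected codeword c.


S = (4, 4, 4), error at position 2, error magnitude e = 6, c = [9, 1, 8, 0, 6].

Step 1: column multipliers v_i = (∏_{j≠i}(α_i − α_j))^{−1} mod 11.
  i = 1 (α = 2): (2−1)(2−6)(2−5)(2−3) = 1·(−4)·(−3)·(−1) = −12 ≡ 10, so v_1 = 10^{−1} = 10 (mod 11).
  i = 2 (α = 1): (1−2)(1−6)(1−5)(1−3) = (−1)·(−5)·(−4)·(−2) = 40 ≡ 7, so v_2 = 7^{−1} = 8 (mod 11).
  i = 3 (α = 6): (6−2)(6−1)(6−5)(6−3) = 4·5·1·3 = 60 ≡ 5, so v_3 = 5^{−1} = 9 (mod 11).
  i = 4 (α = 5): (5−2)(5−1)(5−6)(5−3) = 3·4·(−1)·2 = −24 ≡ 9, so v_4 = 9^{−1} = 5 (mod 11).
  i = 5 (α = 3): (3−2)(3−1)(3−6)(3−5) = 1·2·(−3)·(−2) = 12 ≡ 1, so v_5 = 1^{−1} = 1 (mod 11).
  v = [10, 8, 9, 5, 1].
Step 2: syndromes of r = [9, 7, 8, 0, 6] (all sums mod 11).
  S_0 = Σ v_i r_i = 10·9 + 8·7 + 9·8 + 5·0 + 1·6 = 224 ≡ 4.
  S_1 = Σ v_i α_i r_i = 10·2·9 + 8·1·7 + 9·6·8 + 5·5·0 + 1·3·6 = 686 ≡ 4.
  α_i^2 mod 11 = [4, 1, 3, 3, 9].
  S_2 = Σ v_i α_i^2 r_i = 10·4·9 + 8·1·7 + 9·3·8 + 5·3·0 + 1·9·6 = 686 ≡ 4.
  S = (4, 4, 4) ≠ 0, so r is not a codeword (an error is present).
Step 3: locate the error. For a single error e at position i, S_ℓ = v_i·e·α_i^ℓ, so α_err = S_1/S_0.
  S_0^{−1} = 4^{−1} = 3 (mod 11), so α_err = 4·3 = 12 ≡ 1 = α_2. Error position i = 2.
  Consistency check: S_2/S_1 = 4·3 = 12 ≡ 1 = α_err ✓ (single-error assumption holds).
Step 4: error magnitude e = S_0/v_2 = S_0·∏_{j≠2}(α_2 − α_j) = 4·7 = 28 ≡ 6 (mod 11).
Step 5: correct position 2: c_2 = r_2 − e = 7 − 6 ≡ 1 (mod 11). Hence c = [9, 1, 8, 0, 6].
  Check: interpolating c through the α_i gives m(x) = 4 + 8·x (degree < 2) with m(α_i) = c_i for every i, so c is indeed a codeword.


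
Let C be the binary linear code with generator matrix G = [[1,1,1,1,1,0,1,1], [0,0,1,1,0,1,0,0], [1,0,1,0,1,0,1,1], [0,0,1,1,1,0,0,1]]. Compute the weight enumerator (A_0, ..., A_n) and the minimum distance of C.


Weight distribution: A_0 = 1, A_2 = 1, A_3 = 5, A_4 = 3, A_5 = 2, A_6 = 3, A_7 = 1. Minimum distance d = 2.

Enumerate all 2^4 = 16 messages m ∈ F_2^4.
For each, compute codeword c = mG in F_2^8, then tally its weight.
  m = 0000 → c = 00000000, weight = 0.
  m = 1000 → c = 11111011, weight = 7.
  m = 0100 → c = 00110100, weight = 3.
  m = 1100 → c = 11001111, weight = 6.
  m = 0010 → c = 10101011, weight = 5.
  m = 1010 → c = 01010000, weight = 2.
  m = 0110 → c = 10011111, weight = 6.
  m = 1110 → c = 01100100, weight = 3.
  m = 0001 → c = 00111001, weight = 4.
  m = 1001 → c = 11000010, weight = 3.
  m = 0101 → c = 00001101, weight = 3.
  m = 1101 → c = 11110110, weight = 6.
  m = 0011 → c = 10010010, weight = 3.
  m = 1011 → c = 01101001, weight = 4.
  m = 0111 → c = 10100110, weight = 4.
  m = 1111 → c = 01011101, weight = 5.
Tally weights:
  weight 0: 1 codewords.
  weight 2: 1 codewords.
  weight 3: 5 codewords.
  weight 4: 3 codewords.
  weight 5: 2 codewords.
  weight 6: 3 codewords.
  weight 7: 1 codewords.
Minimum distance d = smallest w > 0 with A_w > 0 = 2.
Sanity: Σ A_w = 16 = 2^4 = 16 ✓.


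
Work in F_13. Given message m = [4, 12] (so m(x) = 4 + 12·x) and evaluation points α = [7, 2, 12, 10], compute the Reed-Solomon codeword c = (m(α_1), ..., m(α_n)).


c = [10, 2, 5, 7]

Message polynomial: m(x) = 4 + 12·x (mod 13).
For each evaluation point α_i, compute m(α_i) mod 13:
  α_1 = 7: Horner steps 12 → 10, so m(7) = 10.
  α_2 = 2: Horner steps 12 → 2, so m(2) = 2.
  α_3 = 12: Horner steps 12 → 5, so m(12) = 5.
  α_4 = 10: Horner steps 12 → 7, so m(10) = 7.
Codeword c = [10, 2, 5, 7] ∈ F_13^4.


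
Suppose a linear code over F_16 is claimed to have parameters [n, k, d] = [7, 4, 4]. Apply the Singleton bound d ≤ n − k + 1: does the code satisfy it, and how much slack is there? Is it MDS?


Singleton RHS = n − k + 1 = 4, slack = 0, bound satisfied, MDS.

Singleton bound: d ≤ n − k + 1.
Here n = 7, k = 4, so n − k + 1 = 4.
Given d = 4, check d ≤ 4: YES.
Slack = (n − k + 1) − d = 0.
The code is MDS (slack = 0).
Description: the claimed parameters are [7, 4, 4]_16; such a code would be MDS (meets Singleton bound).


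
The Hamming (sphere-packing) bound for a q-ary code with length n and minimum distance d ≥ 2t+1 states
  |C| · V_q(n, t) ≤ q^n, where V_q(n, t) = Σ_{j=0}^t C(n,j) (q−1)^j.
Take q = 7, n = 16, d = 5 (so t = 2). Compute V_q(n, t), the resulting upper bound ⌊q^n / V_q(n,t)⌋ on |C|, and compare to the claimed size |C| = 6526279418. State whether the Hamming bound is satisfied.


V_q(n, t) = 4417, q^n = 33232930569601, Hamming bound = 7523869270, |C| = 6526279418 ≤ bound (satisfied).

Step 1: Compute V_q(n, t) = Σ_{j=0}^2 C(n, j) (q−1)^j.
  j = 0: C(16,0)·(6)^0 = 1·1 = 1.
  j = 1: C(16,1)·(6)^1 = 16·6 = 96.
  j = 2: C(16,2)·(6)^2 = 120·36 = 4320.
  V_q(n, t) = 1 + 96 + 4320 = 4417.
Step 2: q^n = 7^16 = 33232930569601.
Step 3: Hamming bound ⌊q^n / V_q(n,t)⌋ = ⌊33232930569601/4417⌋ = 7523869270.
Step 4: Compare |C| = 6526279418 to 7523869270: satisfied.
The claimed |C| lies below the Hamming bound.


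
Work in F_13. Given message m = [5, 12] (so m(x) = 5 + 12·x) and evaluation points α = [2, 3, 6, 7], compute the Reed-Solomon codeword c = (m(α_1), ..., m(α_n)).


c = [3, 2, 12, 11]

Message polynomial: m(x) = 5 + 12·x (mod 13).
For each evaluation point α_i, compute m(α_i) mod 13:
  α_1 = 2: Horner steps 12 → 3, so m(2) = 3.
  α_2 = 3: Horner steps 12 → 2, so m(3) = 2.
  α_3 = 6: Horner steps 12 → 12, so m(6) = 12.
  α_4 = 7: Horner steps 12 → 11, so m(7) = 11.
Codeword c = [3, 2, 12, 11] ∈ F_13^4.


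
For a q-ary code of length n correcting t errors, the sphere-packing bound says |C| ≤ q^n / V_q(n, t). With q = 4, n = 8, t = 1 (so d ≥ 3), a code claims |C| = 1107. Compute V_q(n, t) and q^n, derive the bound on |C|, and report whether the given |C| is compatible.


V_q(n, t) = 25, q^n = 65536, Hamming bound = 2621, |C| = 1107 ≤ bound (satisfied).

Step 1: Compute V_q(n, t) = Σ_{j=0}^1 C(n, j) (q−1)^j.
  j = 0: C(8,0)·(3)^0 = 1·1 = 1.
  j = 1: C(8,1)·(3)^1 = 8·3 = 24.
  V_q(n, t) = 1 + 24 = 25.
Step 2: q^n = 4^8 = 65536.
Step 3: Hamming bound ⌊q^n / V_q(n,t)⌋ = ⌊65536/25⌋ = 2621.
Step 4: Compare |C| = 1107 to 2621: satisfied.
The claimed |C| lies below the Hamming bound.


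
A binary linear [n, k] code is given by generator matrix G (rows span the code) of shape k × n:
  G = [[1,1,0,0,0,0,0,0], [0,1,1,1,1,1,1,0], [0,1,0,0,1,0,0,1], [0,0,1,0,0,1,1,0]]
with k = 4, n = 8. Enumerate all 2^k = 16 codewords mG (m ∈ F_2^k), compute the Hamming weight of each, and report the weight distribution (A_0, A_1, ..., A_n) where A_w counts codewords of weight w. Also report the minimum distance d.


Weight distribution: A_0 = 1, A_2 = 2, A_3 = 5, A_4 = 1, A_5 = 2, A_6 = 4, A_7 = 1. Minimum distance d = 2.

Enumerate all 2^4 = 16 messages m ∈ F_2^4.
For each, compute codeword c = mG in F_2^8, then tally its weight.
  m = 0000 → c = 00000000, weight = 0.
  m = 1000 → c = 11000000, weight = 2.
  m = 0100 → c = 01111110, weight = 6.
  m = 1100 → c = 10111110, weight = 6.
  m = 0010 → c = 01001001, weight = 3.
  m = 1010 → c = 10001001, weight = 3.
  m = 0110 → c = 00110111, weight = 5.
  m = 1110 → c = 11110111, weight = 7.
  m = 0001 → c = 00100110, weight = 3.
  m = 1001 → c = 11100110, weight = 5.
  m = 0101 → c = 01011000, weight = 3.
  m = 1101 → c = 10011000, weight = 3.
  m = 0011 → c = 01101111, weight = 6.
  m = 1011 → c = 10101111, weight = 6.
  m = 0111 → c = 00010001, weight = 2.
  m = 1111 → c = 11010001, weight = 4.
Tally weights:
  weight 0: 1 codewords.
  weight 2: 2 codewords.
  weight 3: 5 codewords.
  weight 4: 1 codewords.
  weight 5: 2 codewords.
  weight 6: 4 codewords.
  weight 7: 1 codewords.
Minimum distance d = smallest w > 0 with A_w > 0 = 2.
Sanity: Σ A_w = 16 = 2^4 = 16 ✓.


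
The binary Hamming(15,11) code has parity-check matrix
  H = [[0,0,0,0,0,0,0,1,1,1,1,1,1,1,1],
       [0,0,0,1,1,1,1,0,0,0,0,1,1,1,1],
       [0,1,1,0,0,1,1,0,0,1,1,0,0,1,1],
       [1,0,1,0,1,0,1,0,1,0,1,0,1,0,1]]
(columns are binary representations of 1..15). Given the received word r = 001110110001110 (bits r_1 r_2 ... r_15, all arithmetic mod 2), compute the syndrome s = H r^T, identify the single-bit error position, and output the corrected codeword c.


s = (0, 0, 1, 0)^T, error position = 2, corrected codeword c = 011110110001110

Compute s = H r^T mod 2 one row at a time:
  s_1 = 1 + 0 + 0 + 0 + 1 + 1 + 1 + 0 = 4 ≡ 0 (mod 2).
  s_2 = 1 + 1 + 0 + 1 + 1 + 1 + 1 + 0 = 6 ≡ 0 (mod 2).
  s_3 = 0 + 1 + 0 + 1 + 0 + 0 + 1 + 0 = 3 ≡ 1 (mod 2).
  s_4 = 0 + 1 + 1 + 1 + 0 + 0 + 1 + 0 = 4 ≡ 0 (mod 2).
s = (0, 0, 1, 0)^T — this equals column 2 of H (binary 0010), so error is at position 2.
Correct: flip bit 2 of r = 001110110001110 to get c = 011110110001110.


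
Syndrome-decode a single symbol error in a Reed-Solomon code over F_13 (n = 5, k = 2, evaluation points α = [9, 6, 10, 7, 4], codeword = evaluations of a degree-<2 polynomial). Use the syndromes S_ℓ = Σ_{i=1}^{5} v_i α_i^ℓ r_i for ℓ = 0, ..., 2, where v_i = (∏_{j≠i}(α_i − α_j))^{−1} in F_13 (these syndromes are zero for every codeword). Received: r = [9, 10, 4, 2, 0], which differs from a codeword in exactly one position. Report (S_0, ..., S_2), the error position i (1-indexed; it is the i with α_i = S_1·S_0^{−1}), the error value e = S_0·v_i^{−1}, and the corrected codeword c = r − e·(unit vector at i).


S = (4, 10, 12), error at position 1, error magnitude e = 10, c = [12, 10, 4, 2, 0].

Step 1: column multipliers v_i = (∏_{j≠i}(α_i − α_j))^{−1} mod 13.
  i = 1 (α = 9): (9−6)(9−10)(9−7)(9−4) = 3·(−1)·2·5 = −30 ≡ 9, so v_1 = 9^{−1} = 3 (mod 13).
  i = 2 (α = 6): (6−9)(6−10)(6−7)(6−4) = (−3)·(−4)·(−1)·2 = −24 ≡ 2, so v_2 = 2^{−1} = 7 (mod 13).
  i = 3 (α = 10): (10−9)(10−6)(10−7)(10−4) = 1·4·3·6 = 72 ≡ 7, so v_3 = 7^{−1} = 2 (mod 13).
  i = 4 (α = 7): (7−9)(7−6)(7−10)(7−4) = (−2)·1·(−3)·3 = 18 ≡ 5, so v_4 = 5^{−1} = 8 (mod 13).
  i = 5 (α = 4): (4−9)(4−6)(4−10)(4−7) = (−5)·(−2)·(−6)·(−3) = 180 ≡ 11, so v_5 = 11^{−1} = 6 (mod 13).
  v = [3, 7, 2, 8, 6].
Step 2: syndromes of r = [9, 10, 4, 2, 0] (all sums mod 13).
  S_0 = Σ v_i r_i = 3·9 + 7·10 + 2·4 + 8·2 + 6·0 = 121 ≡ 4.
  S_1 = Σ v_i α_i r_i = 3·9·9 + 7·6·10 + 2·10·4 + 8·7·2 + 6·4·0 = 855 ≡ 10.
  α_i^2 mod 13 = [3, 10, 9, 10, 3].
  S_2 = Σ v_i α_i^2 r_i = 3·3·9 + 7·10·10 + 2·9·4 + 8·10·2 + 6·3·0 = 1013 ≡ 12.
  S = (4, 10, 12) ≠ 0, so r is not a codeword (an error is present).
Step 3: locate the error. For a single error e at position i, S_ℓ = v_i·e·α_i^ℓ, so α_err = S_1/S_0.
  S_0^{−1} = 4^{−1} = 10 (mod 13), so α_err = 10·10 = 100 ≡ 9 = α_1. Error position i = 1.
  Consistency check: S_2/S_1 = 12·4 = 48 ≡ 9 = α_err ✓ (single-error assumption holds).
Step 4: error magnitude e = S_0/v_1 = S_0·∏_{j≠1}(α_1 − α_j) = 4·9 = 36 ≡ 10 (mod 13).
Step 5: correct position 1: c_1 = r_1 − e = 9 − 10 ≡ 12 (mod 13). Hence c = [12, 10, 4, 2, 0].
  Check: interpolating c through the α_i gives m(x) = 6 + 5·x (degree < 2) with m(α_i) = c_i for every i, so c is indeed a codeword.


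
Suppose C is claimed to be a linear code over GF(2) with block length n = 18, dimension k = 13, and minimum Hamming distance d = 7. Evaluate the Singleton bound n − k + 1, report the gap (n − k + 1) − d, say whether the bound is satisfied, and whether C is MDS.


Singleton RHS = n − k + 1 = 6, slack = -1, bound violated (no such code; not MDS).

Singleton bound: d ≤ n − k + 1.
Here n = 18, k = 13, so n − k + 1 = 6.
Given d = 7, check d ≤ 6: NO.
Slack = (n − k + 1) − d = -1.
The slack is negative: d = 7 exceeds n − k + 1 = 6 by 1, so the Singleton bound is violated and no linear [18, 13, 7]_2 code can exist. In particular it is not MDS (MDS requires d = n − k + 1 exactly).
Description: the claimed parameters are [18, 13, 7]_2; such a code would be impossible (violates the Singleton bound).


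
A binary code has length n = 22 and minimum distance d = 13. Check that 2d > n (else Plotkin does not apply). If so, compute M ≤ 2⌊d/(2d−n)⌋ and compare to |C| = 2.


Plotkin bound M ≤ 6; given |C| = 2 ≤ bound (satisfied).

Check applicability: 2d = 26, n = 22.
2d − n = 4 > 0, so Plotkin applies.
Compute d/(2d−n) = 13/4 ≈ 3.2500.
⌊d/(2d−n)⌋ = 3.
Plotkin bound: M ≤ 2·3 = 6.
Given |C| = 2, check: satisfied.
This |C| is below the Plotkin bound.


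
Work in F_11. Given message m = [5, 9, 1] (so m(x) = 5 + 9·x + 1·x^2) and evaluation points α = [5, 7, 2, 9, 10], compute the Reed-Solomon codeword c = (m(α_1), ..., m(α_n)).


c = [9, 7, 5, 2, 8]

Message polynomial: m(x) = 5 + 9·x + 1·x^2 (mod 11).
For each evaluation point α_i, compute m(α_i) mod 11:
  α_1 = 5: Horner steps 1 → 3 → 9, so m(5) = 9.
  α_2 = 7: Horner steps 1 → 5 → 7, so m(7) = 7.
  α_3 = 2: Horner steps 1 → 0 → 5, so m(2) = 5.
  α_4 = 9: Horner steps 1 → 7 → 2, so m(9) = 2.
  α_5 = 10: Horner steps 1 → 8 → 8, so m(10) = 8.
Codeword c = [9, 7, 5, 2, 8] ∈ F_11^5.


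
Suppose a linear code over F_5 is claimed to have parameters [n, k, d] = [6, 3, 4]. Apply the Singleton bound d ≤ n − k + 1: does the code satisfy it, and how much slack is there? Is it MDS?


Singleton RHS = n − k + 1 = 4, slack = 0, bound satisfied, MDS.

Singleton bound: d ≤ n − k + 1.
Here n = 6, k = 3, so n − k + 1 = 4.
Given d = 4, check d ≤ 4: YES.
Slack = (n − k + 1) − d = 0.
The code is MDS (slack = 0).
Description: the claimed parameters are [6, 3, 4]_5; such a code would be MDS (meets Singleton bound).


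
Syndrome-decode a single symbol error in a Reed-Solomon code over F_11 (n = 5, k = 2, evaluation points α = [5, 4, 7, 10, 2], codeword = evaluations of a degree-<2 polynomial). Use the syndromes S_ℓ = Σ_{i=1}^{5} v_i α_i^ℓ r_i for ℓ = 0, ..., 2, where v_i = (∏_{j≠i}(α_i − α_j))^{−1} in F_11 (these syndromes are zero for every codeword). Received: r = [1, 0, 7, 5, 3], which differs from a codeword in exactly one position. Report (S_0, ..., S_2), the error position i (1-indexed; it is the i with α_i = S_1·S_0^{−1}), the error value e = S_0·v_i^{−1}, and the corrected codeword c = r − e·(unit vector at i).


S = (3, 1, 4), error at position 2, error magnitude e = 2, c = [1, 9, 7, 5, 3].

Step 1: column multipliers v_i = (∏_{j≠i}(α_i − α_j))^{−1} mod 11.
  i = 1 (α = 5): (5−4)(5−7)(5−10)(5−2) = 1·(−2)·(−5)·3 = 30 ≡ 8, so v_1 = 8^{−1} = 7 (mod 11).
  i = 2 (α = 4): (4−5)(4−7)(4−10)(4−2) = (−1)·(−3)·(−6)·2 = −36 ≡ 8, so v_2 = 8^{−1} = 7 (mod 11).
  i = 3 (α = 7): (7−5)(7−4)(7−10)(7−2) = 2·3·(−3)·5 = −90 ≡ 9, so v_3 = 9^{−1} = 5 (mod 11).
  i = 4 (α = 10): (10−5)(10−4)(10−7)(10−2) = 5·6·3·8 = 720 ≡ 5, so v_4 = 5^{−1} = 9 (mod 11).
  i = 5 (α = 2): (2−5)(2−4)(2−7)(2−10) = (−3)·(−2)·(−5)·(−8) = 240 ≡ 9, so v_5 = 9^{−1} = 5 (mod 11).
  v = [7, 7, 5, 9, 5].
Step 2: syndromes of r = [1, 0, 7, 5, 3] (all sums mod 11).
  S_0 = Σ v_i r_i = 7·1 + 7·0 + 5·7 + 9·5 + 5·3 = 102 ≡ 3.
  S_1 = Σ v_i α_i r_i = 7·5·1 + 7·4·0 + 5·7·7 + 9·10·5 + 5·2·3 = 760 ≡ 1.
  α_i^2 mod 11 = [3, 5, 5, 1, 4].
  S_2 = Σ v_i α_i^2 r_i = 7·3·1 + 7·5·0 + 5·5·7 + 9·1·5 + 5·4·3 = 301 ≡ 4.
  S = (3, 1, 4) ≠ 0, so r is not a codeword (an error is present).
Step 3: locate the error. For a single error e at position i, S_ℓ = v_i·e·α_i^ℓ, so α_err = S_1/S_0.
  S_0^{−1} = 3^{−1} = 4 (mod 11), so α_err = 1·4 = 4 ≡ 4 = α_2. Error position i = 2.
  Consistency check: S_2/S_1 = 4·1 = 4 ≡ 4 = α_err ✓ (single-error assumption holds).
Step 4: error magnitude e = S_0/v_2 = S_0·∏_{j≠2}(α_2 − α_j) = 3·8 = 24 ≡ 2 (mod 11).
Step 5: correct position 2: c_2 = r_2 − e = 0 − 2 ≡ 9 (mod 11). Hence c = [1, 9, 7, 5, 3].
  Check: interpolating c through the α_i gives m(x) = 8 + 3·x (degree < 2) with m(α_i) = c_i for every i, so c is indeed a codeword.


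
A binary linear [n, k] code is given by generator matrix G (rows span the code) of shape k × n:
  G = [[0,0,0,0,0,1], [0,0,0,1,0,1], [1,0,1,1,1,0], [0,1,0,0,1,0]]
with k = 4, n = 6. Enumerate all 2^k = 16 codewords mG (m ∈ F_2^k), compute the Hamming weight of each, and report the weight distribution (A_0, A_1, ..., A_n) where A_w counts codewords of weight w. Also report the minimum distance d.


Weight distribution: A_0 = 1, A_1 = 2, A_2 = 2, A_3 = 4, A_4 = 5, A_5 = 2. Minimum distance d = 1.

Enumerate all 2^4 = 16 messages m ∈ F_2^4.
For each, compute codeword c = mG in F_2^6, then tally its weight.
  m = 0000 → c = 000000, weight = 0.
  m = 1000 → c = 000001, weight = 1.
  m = 0100 → c = 000101, weight = 2.
  m = 1100 → c = 000100, weight = 1.
  m = 0010 → c = 101110, weight = 4.
  m = 1010 → c = 101111, weight = 5.
  m = 0110 → c = 101011, weight = 4.
  m = 1110 → c = 101010, weight = 3.
  m = 0001 → c = 010010, weight = 2.
  m = 1001 → c = 010011, weight = 3.
  m = 0101 → c = 010111, weight = 4.
  m = 1101 → c = 010110, weight = 3.
  m = 0011 → c = 111100, weight = 4.
  m = 1011 → c = 111101, weight = 5.
  m = 0111 → c = 111001, weight = 4.
  m = 1111 → c = 111000, weight = 3.
Tally weights:
  weight 0: 1 codewords.
  weight 1: 2 codewords.
  weight 2: 2 codewords.
  weight 3: 4 codewords.
  weight 4: 5 codewords.
  weight 5: 2 codewords.
Minimum distance d = smallest w > 0 with A_w > 0 = 1.
Sanity: Σ A_w = 16 = 2^4 = 16 ✓.


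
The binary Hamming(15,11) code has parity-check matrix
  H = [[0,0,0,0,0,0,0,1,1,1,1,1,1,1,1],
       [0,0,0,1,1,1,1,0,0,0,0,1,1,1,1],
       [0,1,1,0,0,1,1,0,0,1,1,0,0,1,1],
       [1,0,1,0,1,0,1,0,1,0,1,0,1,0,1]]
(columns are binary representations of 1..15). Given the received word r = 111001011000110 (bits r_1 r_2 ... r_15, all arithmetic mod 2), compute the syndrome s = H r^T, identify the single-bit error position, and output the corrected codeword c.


s = (0, 1, 0, 0)^T, error position = 4, corrected codeword c = 111101011000110

Compute s = H r^T mod 2 one row at a time:
  s_1 = 1 + 1 + 0 + 0 + 0 + 1 + 1 + 0 = 4 ≡ 0 (mod 2).
  s_2 = 0 + 0 + 1 + 0 + 0 + 1 + 1 + 0 = 3 ≡ 1 (mod 2).
  s_3 = 1 + 1 + 1 + 0 + 0 + 0 + 1 + 0 = 4 ≡ 0 (mod 2).
  s_4 = 1 + 1 + 0 + 0 + 1 + 0 + 1 + 0 = 4 ≡ 0 (mod 2).
s = (0, 1, 0, 0)^T — this equals column 4 of H (binary 0100), so error is at position 4.
Correct: flip bit 4 of r = 111001011000110 to get c = 111101011000110.


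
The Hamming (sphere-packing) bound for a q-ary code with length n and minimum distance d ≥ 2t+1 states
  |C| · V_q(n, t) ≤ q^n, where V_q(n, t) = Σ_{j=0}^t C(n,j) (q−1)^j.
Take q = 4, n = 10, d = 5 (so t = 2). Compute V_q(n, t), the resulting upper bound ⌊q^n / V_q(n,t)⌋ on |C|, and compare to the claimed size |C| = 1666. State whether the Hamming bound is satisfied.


V_q(n, t) = 436, q^n = 1048576, Hamming bound = 2404, |C| = 1666 ≤ bound (satisfied).

Step 1: Compute V_q(n, t) = Σ_{j=0}^2 C(n, j) (q−1)^j.
  j = 0: C(10,0)·(3)^0 = 1·1 = 1.
  j = 1: C(10,1)·(3)^1 = 10·3 = 30.
  j = 2: C(10,2)·(3)^2 = 45·9 = 405.
  V_q(n, t) = 1 + 30 + 405 = 436.
Step 2: q^n = 4^10 = 1048576.
Step 3: Hamming bound ⌊q^n / V_q(n,t)⌋ = ⌊1048576/436⌋ = 2404.
Step 4: Compare |C| = 1666 to 2404: satisfied.
The claimed |C| lies below the Hamming bound.


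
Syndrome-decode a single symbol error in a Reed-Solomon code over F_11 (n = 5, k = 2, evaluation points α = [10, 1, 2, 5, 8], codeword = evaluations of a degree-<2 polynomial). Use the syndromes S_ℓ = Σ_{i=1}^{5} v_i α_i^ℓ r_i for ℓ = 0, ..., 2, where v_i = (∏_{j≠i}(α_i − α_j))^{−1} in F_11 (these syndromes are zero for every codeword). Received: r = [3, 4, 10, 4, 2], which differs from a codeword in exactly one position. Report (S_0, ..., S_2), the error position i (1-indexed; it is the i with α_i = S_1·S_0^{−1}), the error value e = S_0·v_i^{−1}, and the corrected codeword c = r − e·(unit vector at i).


S = (5, 3, 4), error at position 4, error magnitude e = 9, c = [3, 4, 10, 6, 2].

Step 1: column multipliers v_i = (∏_{j≠i}(α_i − α_j))^{−1} mod 11.
  i = 1 (α = 10): (10−1)(10−2)(10−5)(10−8) = 9·8·5·2 = 720 ≡ 5, so v_1 = 5^{−1} = 9 (mod 11).
  i = 2 (α = 1): (1−10)(1−2)(1−5)(1−8) = (−9)·(−1)·(−4)·(−7) = 252 ≡ 10, so v_2 = 10^{−1} = 10 (mod 11).
  i = 3 (α = 2): (2−10)(2−1)(2−5)(2−8) = (−8)·1·(−3)·(−6) = −144 ≡ 10, so v_3 = 10^{−1} = 10 (mod 11).
  i = 4 (α = 5): (5−10)(5−1)(5−2)(5−8) = (−5)·4·3·(−3) = 180 ≡ 4, so v_4 = 4^{−1} = 3 (mod 11).
  i = 5 (α = 8): (8−10)(8−1)(8−2)(8−5) = (−2)·7·6·3 = −252 ≡ 1, so v_5 = 1^{−1} = 1 (mod 11).
  v = [9, 10, 10, 3, 1].
Step 2: syndromes of r = [3, 4, 10, 4, 2] (all sums mod 11).
  S_0 = Σ v_i r_i = 9·3 + 10·4 + 10·10 + 3·4 + 1·2 = 181 ≡ 5.
  S_1 = Σ v_i α_i r_i = 9·10·3 + 10·1·4 + 10·2·10 + 3·5·4 + 1·8·2 = 586 ≡ 3.
  α_i^2 mod 11 = [1, 1, 4, 3, 9].
  S_2 = Σ v_i α_i^2 r_i = 9·1·3 + 10·1·4 + 10·4·10 + 3·3·4 + 1·9·2 = 521 ≡ 4.
  S = (5, 3, 4) ≠ 0, so r is not a codeword (an error is present).
Step 3: locate the error. For a single error e at position i, S_ℓ = v_i·e·α_i^ℓ, so α_err = S_1/S_0.
  S_0^{−1} = 5^{−1} = 9 (mod 11), so α_err = 3·9 = 27 ≡ 5 = α_4. Error position i = 4.
  Consistency check: S_2/S_1 = 4·4 = 16 ≡ 5 = α_err ✓ (single-error assumption holds).
Step 4: error magnitude e = S_0/v_4 = S_0·∏_{j≠4}(α_4 − α_j) = 5·4 = 20 ≡ 9 (mod 11).
Step 5: correct position 4: c_4 = r_4 − e = 4 − 9 ≡ 6 (mod 11). Hence c = [3, 4, 10, 6, 2].
  Check: interpolating c through the α_i gives m(x) = 9 + 6·x (degree < 2) with m(α_i) = c_i for every i, so c is indeed a codeword.


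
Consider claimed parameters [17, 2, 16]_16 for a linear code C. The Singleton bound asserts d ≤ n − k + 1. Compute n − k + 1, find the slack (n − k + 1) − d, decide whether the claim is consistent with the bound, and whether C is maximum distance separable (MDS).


Singleton RHS = n − k + 1 = 16, slack = 0, bound satisfied, MDS.

Singleton bound: d ≤ n − k + 1.
Here n = 17, k = 2, so n − k + 1 = 16.
Given d = 16, check d ≤ 16: YES.
Slack = (n − k + 1) − d = 0.
The code is MDS (slack = 0).
Description: the claimed parameters are [17, 2, 16]_16; such a code would be MDS (meets Singleton bound).


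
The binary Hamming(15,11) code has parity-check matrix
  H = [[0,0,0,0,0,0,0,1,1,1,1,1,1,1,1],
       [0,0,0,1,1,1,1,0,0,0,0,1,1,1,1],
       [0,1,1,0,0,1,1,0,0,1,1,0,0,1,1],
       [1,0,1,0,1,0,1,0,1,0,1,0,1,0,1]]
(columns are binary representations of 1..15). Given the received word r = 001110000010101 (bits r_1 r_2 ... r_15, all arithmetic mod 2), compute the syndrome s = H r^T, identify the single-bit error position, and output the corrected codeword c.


s = (1, 0, 1, 1)^T, error position = 11, corrected codeword c = 001110000000101

Compute s = H r^T mod 2 one row at a time:
  s_1 = 0 + 0 + 0 + 1 + 0 + 1 + 0 + 1 = 3 ≡ 1 (mod 2).
  s_2 = 1 + 1 + 0 + 0 + 0 + 1 + 0 + 1 = 4 ≡ 0 (mod 2).
  s_3 = 0 + 1 + 0 + 0 + 0 + 1 + 0 + 1 = 3 ≡ 1 (mod 2).
  s_4 = 0 + 1 + 1 + 0 + 0 + 1 + 1 + 1 = 5 ≡ 1 (mod 2).
s = (1, 0, 1, 1)^T — this equals column 11 of H (binary 1011), so error is at position 11.
Correct: flip bit 11 of r = 001110000010101 to get c = 001110000000101.


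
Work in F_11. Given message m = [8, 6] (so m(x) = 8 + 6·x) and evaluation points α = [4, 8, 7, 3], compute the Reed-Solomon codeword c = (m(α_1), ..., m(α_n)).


c = [10, 1, 6, 4]

Message polynomial: m(x) = 8 + 6·x (mod 11).
For each evaluation point α_i, compute m(α_i) mod 11:
  α_1 = 4: Horner steps 6 → 10, so m(4) = 10.
  α_2 = 8: Horner steps 6 → 1, so m(8) = 1.
  α_3 = 7: Horner steps 6 → 6, so m(7) = 6.
  α_4 = 3: Horner steps 6 → 4, so m(3) = 4.
Codeword c = [10, 1, 6, 4] ∈ F_11^4.


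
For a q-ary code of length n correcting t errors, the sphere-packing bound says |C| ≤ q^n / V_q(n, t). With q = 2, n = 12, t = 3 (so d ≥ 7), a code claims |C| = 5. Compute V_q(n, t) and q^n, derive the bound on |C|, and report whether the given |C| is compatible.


V_q(n, t) = 299, q^n = 4096, Hamming bound = 13, |C| = 5 ≤ bound (satisfied).

Step 1: Compute V_q(n, t) = Σ_{j=0}^3 C(n, j) (q−1)^j.
  j = 0: C(12,0)·(1)^0 = 1·1 = 1.
  j = 1: C(12,1)·(1)^1 = 12·1 = 12.
  j = 2: C(12,2)·(1)^2 = 66·1 = 66.
  j = 3: C(12,3)·(1)^3 = 220·1 = 220.
  V_q(n, t) = 1 + 12 + 66 + 220 = 299.
Step 2: q^n = 2^12 = 4096.
Step 3: Hamming bound ⌊q^n / V_q(n,t)⌋ = ⌊4096/299⌋ = 13.
Step 4: Compare |C| = 5 to 13: satisfied.
The claimed |C| lies below the Hamming bound.


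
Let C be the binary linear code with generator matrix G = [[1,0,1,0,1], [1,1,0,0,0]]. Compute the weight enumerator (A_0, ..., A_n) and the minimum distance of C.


Weight distribution: A_0 = 1, A_2 = 1, A_3 = 2. Minimum distance d = 2.

Enumerate all 2^2 = 4 messages m ∈ F_2^2.
For each, compute codeword c = mG in F_2^5, then tally its weight.
  m = 00 → c = 00000, weight = 0.
  m = 10 → c = 10101, weight = 3.
  m = 01 → c = 11000, weight = 2.
  m = 11 → c = 01101, weight = 3.
Tally weights:
  weight 0: 1 codewords.
  weight 2: 1 codewords.
  weight 3: 2 codewords.
Minimum distance d = smallest w > 0 with A_w > 0 = 2.
Sanity: Σ A_w = 4 = 2^2 = 4 ✓.


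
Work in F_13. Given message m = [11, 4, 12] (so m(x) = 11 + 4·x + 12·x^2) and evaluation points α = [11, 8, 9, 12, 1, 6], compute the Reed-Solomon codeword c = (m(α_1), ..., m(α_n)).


c = [12, 5, 5, 6, 1, 12]

Message polynomial: m(x) = 11 + 4·x + 12·x^2 (mod 13).
For each evaluation point α_i, compute m(α_i) mod 13:
  α_1 = 11: Horner steps 12 → 6 → 12, so m(11) = 12.
  α_2 = 8: Horner steps 12 → 9 → 5, so m(8) = 5.
  α_3 = 9: Horner steps 12 → 8 → 5, so m(9) = 5.
  α_4 = 12: Horner steps 12 → 5 → 6, so m(12) = 6.
  α_5 = 1: Horner steps 12 → 3 → 1, so m(1) = 1.
  α_6 = 6: Horner steps 12 → 11 → 12, so m(6) = 12.
Codeword c = [12, 5, 5, 6, 1, 12] ∈ F_13^6.


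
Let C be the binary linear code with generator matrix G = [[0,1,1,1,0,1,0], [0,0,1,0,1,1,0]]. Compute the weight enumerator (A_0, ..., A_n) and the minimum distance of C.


Weight distribution: A_0 = 1, A_3 = 2, A_4 = 1. Minimum distance d = 3.

Enumerate all 2^2 = 4 messages m ∈ F_2^2.
For each, compute codeword c = mG in F_2^7, then tally its weight.
  m = 00 → c = 0000000, weight = 0.
  m = 10 → c = 0111010, weight = 4.
  m = 01 → c = 0010110, weight = 3.
  m = 11 → c = 0101100, weight = 3.
Tally weights:
  weight 0: 1 codewords.
  weight 3: 2 codewords.
  weight 4: 1 codewords.
Minimum distance d = smallest w > 0 with A_w > 0 = 3.
Sanity: Σ A_w = 4 = 2^2 = 4 ✓.


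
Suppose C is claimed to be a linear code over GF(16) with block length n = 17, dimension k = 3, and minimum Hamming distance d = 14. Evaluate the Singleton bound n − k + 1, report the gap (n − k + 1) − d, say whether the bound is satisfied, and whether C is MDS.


Singleton RHS = n − k + 1 = 15, slack = 1, bound satisfied, not MDS.

Singleton bound: d ≤ n − k + 1.
Here n = 17, k = 3, so n − k + 1 = 15.
Given d = 14, check d ≤ 15: YES.
Slack = (n − k + 1) − d = 1.
The code is NOT MDS (slack = 1 > 0).
Description: the claimed parameters are [17, 3, 14]_16; such a code would be non-MDS.


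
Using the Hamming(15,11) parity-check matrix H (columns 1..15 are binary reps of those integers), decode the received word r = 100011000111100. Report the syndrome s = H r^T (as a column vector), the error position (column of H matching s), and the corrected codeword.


s = (0, 0, 1, 0)^T, error position = 2, corrected codeword c = 110011000111100

Compute s = H r^T mod 2 one row at a time:
  s_1 = 0 + 0 + 1 + 1 + 1 + 1 + 0 + 0 = 4 ≡ 0 (mod 2).
  s_2 = 0 + 1 + 1 + 0 + 1 + 1 + 0 + 0 = 4 ≡ 0 (mod 2).
  s_3 = 0 + 0 + 1 + 0 + 1 + 1 + 0 + 0 = 3 ≡ 1 (mod 2).
  s_4 = 1 + 0 + 1 + 0 + 0 + 1 + 1 + 0 = 4 ≡ 0 (mod 2).
s = (0, 0, 1, 0)^T — this equals column 2 of H (binary 0010), so error is at position 2.
Correct: flip bit 2 of r = 100011000111100 to get c = 110011000111100.


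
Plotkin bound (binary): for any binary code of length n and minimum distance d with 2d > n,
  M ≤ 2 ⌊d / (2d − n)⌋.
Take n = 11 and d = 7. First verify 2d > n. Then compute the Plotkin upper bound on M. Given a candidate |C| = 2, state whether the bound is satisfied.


Plotkin bound M ≤ 4; given |C| = 2 ≤ bound (satisfied).

Check applicability: 2d = 14, n = 11.
2d − n = 3 > 0, so Plotkin applies.
Compute d/(2d−n) = 7/3 ≈ 2.3333.
⌊d/(2d−n)⌋ = 2.
Plotkin bound: M ≤ 2·2 = 4.
Given |C| = 2, check: satisfied.
This |C| is below the Plotkin bound.


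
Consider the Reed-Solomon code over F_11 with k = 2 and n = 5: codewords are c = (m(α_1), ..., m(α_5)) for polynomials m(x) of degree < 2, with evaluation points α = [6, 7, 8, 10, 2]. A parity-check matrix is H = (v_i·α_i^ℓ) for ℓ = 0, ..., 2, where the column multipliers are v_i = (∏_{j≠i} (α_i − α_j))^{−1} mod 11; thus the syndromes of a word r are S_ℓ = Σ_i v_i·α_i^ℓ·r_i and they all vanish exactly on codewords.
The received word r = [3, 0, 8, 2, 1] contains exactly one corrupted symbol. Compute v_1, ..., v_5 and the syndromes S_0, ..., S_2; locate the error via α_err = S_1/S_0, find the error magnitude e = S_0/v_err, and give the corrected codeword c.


S = (10, 9, 7), error at position 5, error magnitude e = 8, c = [3, 0, 8, 2, 4].

Step 1: column multipliers v_i = (∏_{j≠i}(α_i − α_j))^{−1} mod 11.
  i = 1 (α = 6): (6−7)(6−8)(6−10)(6−2) = (−1)·(−2)·(−4)·4 = −32 ≡ 1, so v_1 = 1^{−1} = 1 (mod 11).
  i = 2 (α = 7): (7−6)(7−8)(7−10)(7−2) = 1·(−1)·(−3)·5 = 15 ≡ 4, so v_2 = 4^{−1} = 3 (mod 11).
  i = 3 (α = 8): (8−6)(8−7)(8−10)(8−2) = 2·1·(−2)·6 = −24 ≡ 9, so v_3 = 9^{−1} = 5 (mod 11).
  i = 4 (α = 10): (10−6)(10−7)(10−8)(10−2) = 4·3·2·8 = 192 ≡ 5, so v_4 = 5^{−1} = 9 (mod 11).
  i = 5 (α = 2): (2−6)(2−7)(2−8)(2−10) = (−4)·(−5)·(−6)·(−8) = 960 ≡ 3, so v_5 = 3^{−1} = 4 (mod 11).
  v = [1, 3, 5, 9, 4].
Step 2: syndromes of r = [3, 0, 8, 2, 1] (all sums mod 11).
  S_0 = Σ v_i r_i = 1·3 + 3·0 + 5·8 + 9·2 + 4·1 = 65 ≡ 10.
  S_1 = Σ v_i α_i r_i = 1·6·3 + 3·7·0 + 5·8·8 + 9·10·2 + 4·2·1 = 526 ≡ 9.
  α_i^2 mod 11 = [3, 5, 9, 1, 4].
  S_2 = Σ v_i α_i^2 r_i = 1·3·3 + 3·5·0 + 5·9·8 + 9·1·2 + 4·4·1 = 403 ≡ 7.
  S = (10, 9, 7) ≠ 0, so r is not a codeword (an error is present).
Step 3: locate the error. For a single error e at position i, S_ℓ = v_i·e·α_i^ℓ, so α_err = S_1/S_0.
  S_0^{−1} = 10^{−1} = 10 (mod 11), so α_err = 9·10 = 90 ≡ 2 = α_5. Error position i = 5.
  Consistency check: S_2/S_1 = 7·5 = 35 ≡ 2 = α_err ✓ (single-error assumption holds).
Step 4: error magnitude e = S_0/v_5 = S_0·∏_{j≠5}(α_5 − α_j) = 10·3 = 30 ≡ 8 (mod 11).
Step 5: correct position 5: c_5 = r_5 − e = 1 − 8 ≡ 4 (mod 11). Hence c = [3, 0, 8, 2, 4].
  Check: interpolating c through the α_i gives m(x) = 10 + 8·x (degree < 2) with m(α_i) = c_i for every i, so c is indeed a codeword.


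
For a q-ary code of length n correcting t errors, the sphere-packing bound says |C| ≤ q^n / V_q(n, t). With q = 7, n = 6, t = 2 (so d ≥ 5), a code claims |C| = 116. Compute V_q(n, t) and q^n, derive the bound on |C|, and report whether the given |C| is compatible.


V_q(n, t) = 577, q^n = 117649, Hamming bound = 203, |C| = 116 ≤ bound (satisfied).

Step 1: Compute V_q(n, t) = Σ_{j=0}^2 C(n, j) (q−1)^j.
  j = 0: C(6,0)·(6)^0 = 1·1 = 1.
  j = 1: C(6,1)·(6)^1 = 6·6 = 36.
  j = 2: C(6,2)·(6)^2 = 15·36 = 540.
  V_q(n, t) = 1 + 36 + 540 = 577.
Step 2: q^n = 7^6 = 117649.
Step 3: Hamming bound ⌊q^n / V_q(n,t)⌋ = ⌊117649/577⌋ = 203.
Step 4: Compare |C| = 116 to 203: satisfied.
The claimed |C| lies below the Hamming bound.


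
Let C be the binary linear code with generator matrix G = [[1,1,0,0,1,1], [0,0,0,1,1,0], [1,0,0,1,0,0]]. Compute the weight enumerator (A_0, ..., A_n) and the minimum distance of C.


Weight distribution: A_0 = 1, A_2 = 4, A_4 = 3. Minimum distance d = 2.

Enumerate all 2^3 = 8 messages m ∈ F_2^3.
For each, compute codeword c = mG in F_2^6, then tally its weight.
  m = 000 → c = 000000, weight = 0.
  m = 100 → c = 110011, weight = 4.
  m = 010 → c = 000110, weight = 2.
  m = 110 → c = 110101, weight = 4.
  m = 001 → c = 100100, weight = 2.
  m = 101 → c = 010111, weight = 4.
  m = 011 → c = 100010, weight = 2.
  m = 111 → c = 010001, weight = 2.
Tally weights:
  weight 0: 1 codewords.
  weight 2: 4 codewords.
  weight 4: 3 codewords.
Minimum distance d = smallest w > 0 with A_w > 0 = 2.
Sanity: Σ A_w = 8 = 2^3 = 8 ✓.


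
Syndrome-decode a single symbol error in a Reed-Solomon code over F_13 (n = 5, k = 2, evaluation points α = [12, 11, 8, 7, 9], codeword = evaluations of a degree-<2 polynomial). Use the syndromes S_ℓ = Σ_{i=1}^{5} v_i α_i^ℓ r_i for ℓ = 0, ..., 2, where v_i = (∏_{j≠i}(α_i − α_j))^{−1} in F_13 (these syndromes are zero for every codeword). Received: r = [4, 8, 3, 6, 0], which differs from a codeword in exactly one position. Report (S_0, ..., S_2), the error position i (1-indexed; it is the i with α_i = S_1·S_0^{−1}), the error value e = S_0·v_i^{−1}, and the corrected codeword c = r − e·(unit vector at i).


S = (7, 12, 2), error at position 2, error magnitude e = 1, c = [4, 7, 3, 6, 0].

Step 1: column multipliers v_i = (∏_{j≠i}(α_i − α_j))^{−1} mod 13.
  i = 1 (α = 12): (12−11)(12−8)(12−7)(12−9) = 1·4·5·3 = 60 ≡ 8, so v_1 = 8^{−1} = 5 (mod 13).
  i = 2 (α = 11): (11−12)(11−8)(11−7)(11−9) = (−1)·3·4·2 = −24 ≡ 2, so v_2 = 2^{−1} = 7 (mod 13).
  i = 3 (α = 8): (8−12)(8−11)(8−7)(8−9) = (−4)·(−3)·1·(−1) = −12 ≡ 1, so v_3 = 1^{−1} = 1 (mod 13).
  i = 4 (α = 7): (7−12)(7−11)(7−8)(7−9) = (−5)·(−4)·(−1)·(−2) = 40 ≡ 1, so v_4 = 1^{−1} = 1 (mod 13).
  i = 5 (α = 9): (9−12)(9−11)(9−8)(9−7) = (−3)·(−2)·1·2 = 12 ≡ 12, so v_5 = 12^{−1} = 12 (mod 13).
  v = [5, 7, 1, 1, 12].
Step 2: syndromes of r = [4, 8, 3, 6, 0] (all sums mod 13).
  S_0 = Σ v_i r_i = 5·4 + 7·8 + 1·3 + 1·6 + 12·0 = 85 ≡ 7.
  S_1 = Σ v_i α_i r_i = 5·12·4 + 7·11·8 + 1·8·3 + 1·7·6 + 12·9·0 = 922 ≡ 12.
  α_i^2 mod 13 = [1, 4, 12, 10, 3].
  S_2 = Σ v_i α_i^2 r_i = 5·1·4 + 7·4·8 + 1·12·3 + 1·10·6 + 12·3·0 = 340 ≡ 2.
  S = (7, 12, 2) ≠ 0, so r is not a codeword (an error is present).
Step 3: locate the error. For a single error e at position i, S_ℓ = v_i·e·α_i^ℓ, so α_err = S_1/S_0.
  S_0^{−1} = 7^{−1} = 2 (mod 13), so α_err = 12·2 = 24 ≡ 11 = α_2. Error position i = 2.
  Consistency check: S_2/S_1 = 2·12 = 24 ≡ 11 = α_err ✓ (single-error assumption holds).
Step 4: error magnitude e = S_0/v_2 = S_0·∏_{j≠2}(α_2 − α_j) = 7·2 = 14 ≡ 1 (mod 13).
Step 5: correct position 2: c_2 = r_2 − e = 8 − 1 ≡ 7 (mod 13). Hence c = [4, 7, 3, 6, 0].
  Check: interpolating c through the α_i gives m(x) = 1 + 10·x (degree < 2) with m(α_i) = c_i for every i, so c is indeed a codeword.


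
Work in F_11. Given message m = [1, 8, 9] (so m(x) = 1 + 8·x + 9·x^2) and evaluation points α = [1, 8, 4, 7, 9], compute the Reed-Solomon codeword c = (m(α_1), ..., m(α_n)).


c = [7, 3, 1, 3, 10]

Message polynomial: m(x) = 1 + 8·x + 9·x^2 (mod 11).
For each evaluation point α_i, compute m(α_i) mod 11:
  α_1 = 1: Horner steps 9 → 6 → 7, so m(1) = 7.
  α_2 = 8: Horner steps 9 → 3 → 3, so m(8) = 3.
  α_3 = 4: Horner steps 9 → 0 → 1, so m(4) = 1.
  α_4 = 7: Horner steps 9 → 5 → 3, so m(7) = 3.
  α_5 = 9: Horner steps 9 → 1 → 10, so m(9) = 10.
Codeword c = [7, 3, 1, 3, 10] ∈ F_11^5.


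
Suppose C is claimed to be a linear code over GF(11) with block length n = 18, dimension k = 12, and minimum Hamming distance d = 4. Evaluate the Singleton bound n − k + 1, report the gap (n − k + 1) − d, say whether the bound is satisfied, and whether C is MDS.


Singleton RHS = n − k + 1 = 7, slack = 3, bound satisfied, not MDS.

Singleton bound: d ≤ n − k + 1.
Here n = 18, k = 12, so n − k + 1 = 7.
Given d = 4, check d ≤ 7: YES.
Slack = (n − k + 1) − d = 3.
The code is NOT MDS (slack = 3 > 0).
Description: the claimed parameters are [18, 12, 4]_11; such a code would be non-MDS.


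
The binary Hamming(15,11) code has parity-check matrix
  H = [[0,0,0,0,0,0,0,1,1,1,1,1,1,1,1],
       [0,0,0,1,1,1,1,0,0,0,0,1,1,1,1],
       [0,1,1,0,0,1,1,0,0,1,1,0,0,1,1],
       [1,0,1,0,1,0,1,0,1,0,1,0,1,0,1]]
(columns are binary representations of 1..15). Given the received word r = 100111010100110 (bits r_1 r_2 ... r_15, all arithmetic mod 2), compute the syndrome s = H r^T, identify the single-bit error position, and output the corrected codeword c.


s = (0, 1, 1, 1)^T, error position = 7, corrected codeword c = 100111110100110

Compute s = H r^T mod 2 one row at a time:
  s_1 = 1 + 0 + 1 + 0 + 0 + 1 + 1 + 0 = 4 ≡ 0 (mod 2).
  s_2 = 1 + 1 + 1 + 0 + 0 + 1 + 1 + 0 = 5 ≡ 1 (mod 2).
  s_3 = 0 + 0 + 1 + 0 + 1 + 0 + 1 + 0 = 3 ≡ 1 (mod 2).
  s_4 = 1 + 0 + 1 + 0 + 0 + 0 + 1 + 0 = 3 ≡ 1 (mod 2).
s = (0, 1, 1, 1)^T — this equals column 7 of H (binary 0111), so error is at position 7.
Correct: flip bit 7 of r = 100111010100110 to get c = 100111110100110.
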